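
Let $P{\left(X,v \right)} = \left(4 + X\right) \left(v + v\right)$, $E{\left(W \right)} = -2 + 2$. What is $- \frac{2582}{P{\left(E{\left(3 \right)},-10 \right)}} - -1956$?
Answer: $\frac{79531}{40} \approx 1988.3$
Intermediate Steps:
$E{\left(W \right)} = 0$
$P{\left(X,v \right)} = 2 v \left(4 + X\right)$ ($P{\left(X,v \right)} = \left(4 + X\right) 2 v = 2 v \left(4 + X\right)$)
$- \frac{2582}{P{\left(E{\left(3 \right)},-10 \right)}} - -1956 = - \frac{2582}{2 \left(-10\right) \left(4 + 0\right)} - -1956 = - \frac{2582}{2 \left(-10\right) 4} + 1956 = - \frac{2582}{-80} + 1956 = \left(-2582\right) \left(- \frac{1}{80}\right) + 1956 = \frac{1291}{40} + 1956 = \frac{79531}{40}$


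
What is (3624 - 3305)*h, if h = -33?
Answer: -10527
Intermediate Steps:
(3624 - 3305)*h = (3624 - 3305)*(-33) = 319*(-33) = -10527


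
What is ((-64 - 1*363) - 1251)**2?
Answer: 2815684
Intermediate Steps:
((-64 - 1*363) - 1251)**2 = ((-64 - 363) - 1251)**2 = (-427 - 1251)**2 = (-1678)**2 = 2815684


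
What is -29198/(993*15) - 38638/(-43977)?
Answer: -236175812/218345805 ≈ -1.0817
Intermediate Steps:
-29198/(993*15) - 38638/(-43977) = -29198/14895 - 38638*(-1/43977) = -29198*1/14895 + 38638/43977 = -29198/14895 + 38638/43977 = -236175812/218345805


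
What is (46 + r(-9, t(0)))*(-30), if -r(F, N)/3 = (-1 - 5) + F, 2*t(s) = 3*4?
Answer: -2730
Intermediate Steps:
t(s) = 6 (t(s) = (3*4)/2 = (1/2)*12 = 6)
r(F, N) = 18 - 3*F (r(F, N) = -3*((-1 - 5) + F) = -3*(-6 + F) = 18 - 3*F)
(46 + r(-9, t(0)))*(-30) = (46 + (18 - 3*(-9)))*(-30) = (46 + (18 + 27))*(-30) = (46 + 45)*(-30) = 91*(-30) = -2730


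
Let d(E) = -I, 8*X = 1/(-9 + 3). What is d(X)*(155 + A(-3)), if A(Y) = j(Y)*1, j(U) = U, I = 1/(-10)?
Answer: 76/5 ≈ 15.200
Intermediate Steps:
I = -⅒ ≈ -0.10000
X = -1/48 (X = 1/(8*(-9 + 3)) = (⅛)/(-6) = (⅛)*(-⅙) = -1/48 ≈ -0.020833)
d(E) = ⅒ (d(E) = -1*(-⅒) = ⅒)
A(Y) = Y (A(Y) = Y*1 = Y)
d(X)*(155 + A(-3)) = (155 - 3)/10 = (⅒)*152 = 76/5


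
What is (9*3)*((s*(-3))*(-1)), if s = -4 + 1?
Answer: -243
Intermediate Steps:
s = -3
(9*3)*((s*(-3))*(-1)) = (9*3)*(-3*(-3)*(-1)) = 27*(9*(-1)) = 27*(-9) = -243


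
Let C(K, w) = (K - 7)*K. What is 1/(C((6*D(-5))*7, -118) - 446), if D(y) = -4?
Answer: 1/28954 ≈ 3.4538e-5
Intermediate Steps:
C(K, w) = K*(-7 + K) (C(K, w) = (-7 + K)*K = K*(-7 + K))
1/(C((6*D(-5))*7, -118) - 446) = 1/(((6*(-4))*7)*(-7 + (6*(-4))*7) - 446) = 1/((-24*7)*(-7 - 24*7) - 446) = 1/(-168*(-7 - 168) - 446) = 1/(-168*(-175) - 446) = 1/(29400 - 446) = 1/28954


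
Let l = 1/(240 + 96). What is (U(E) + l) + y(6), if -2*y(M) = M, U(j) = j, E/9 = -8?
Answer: -25199/336 ≈ -74.997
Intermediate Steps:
E = -72 (E = 9*(-8) = -72)
l = 1/336 ≈ 0.0029762
y(M) = -M/2
(U(E) + l) + y(6) = (-72 + 1/336) - 1/2*6 = -24191/336 - 3 = -25199/336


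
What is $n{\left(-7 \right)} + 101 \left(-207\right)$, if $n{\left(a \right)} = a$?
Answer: $-20914$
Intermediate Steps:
$n{\left(-7 \right)} + 101 \left(-207\right) = -7 + 101 \left(-207\right) = -7 - 20907 = -20914$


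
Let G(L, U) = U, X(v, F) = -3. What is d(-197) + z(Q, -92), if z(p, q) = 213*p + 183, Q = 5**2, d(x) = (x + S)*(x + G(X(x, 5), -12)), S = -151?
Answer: 78240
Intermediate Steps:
d(x) = (-151 + x)*(-12 + x) (d(x) = (x - 151)*(x - 12) = (-151 + x)*(-12 + x))
Q = 25
z(p, q) = 183 + 213*p
d(-197) + z(Q, -92) = (1812 + (-197)**2 - 163*(-197)) + (183 + 213*25) = (1812 + 38809 + 32111) + (183 + 5325) = 72732 + 5508 = 78240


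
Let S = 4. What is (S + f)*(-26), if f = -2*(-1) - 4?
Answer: -52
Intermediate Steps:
f = -2 (f = 2 - 4 = -2)
(S + f)*(-26) = (4 - 2)*(-26) = 2*(-26) = -52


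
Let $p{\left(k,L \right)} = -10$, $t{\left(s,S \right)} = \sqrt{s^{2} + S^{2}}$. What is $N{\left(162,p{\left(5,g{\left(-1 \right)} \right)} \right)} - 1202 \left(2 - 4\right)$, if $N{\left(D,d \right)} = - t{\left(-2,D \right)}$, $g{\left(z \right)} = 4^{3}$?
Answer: $2404 - 2 \sqrt{6562} \approx 2242.0$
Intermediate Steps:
$g{\left(z \right)} = 64$
$t{\left(s,S \right)} = \sqrt{S^{2} + s^{2}}$
$N{\left(D,d \right)} = - \sqrt{4 + D^{2}}$ ($N{\left(D,d \right)} = - \sqrt{D^{2} + \left(-2\right)^{2}} = - \sqrt{D^{2} + 4} = - \sqrt{4 + D^{2}}$)
$N{\left(162,p{\left(5,g{\left(-1 \right)} \right)} \right)} - 1202 \left(2 - 4\right) = - \sqrt{4 + 162^{2}} - 1202 \left(2 - 4\right) = - \sqrt{4 + 26244} - 1202 \left(-2\right) = - \sqrt{26248} - -2404 = - 2 \sqrt{6562} + 2404 = 2404 - 2 \sqrt{6562}$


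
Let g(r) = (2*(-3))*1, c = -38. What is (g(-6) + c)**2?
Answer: 1936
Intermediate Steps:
g(r) = -6 (g(r) = -6*1 = -6)
(g(-6) + c)**2 = (-6 - 38)**2 = (-44)**2 = 1936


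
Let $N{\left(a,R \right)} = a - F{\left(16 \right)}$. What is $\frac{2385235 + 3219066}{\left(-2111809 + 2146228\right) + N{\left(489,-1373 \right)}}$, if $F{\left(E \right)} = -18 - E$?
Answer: $\frac{5604301}{34942} \approx 160.39$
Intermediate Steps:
$N{\left(a,R \right)} = 34 + a$ ($N{\left(a,R \right)} = a - \left(-18 - 16\right) = a - -34 = a + 34 = 34 + a$)
$\frac{2385235 + 3219066}{\left(-2111809 + 2146228\right) + N{\left(489,-1373 \right)}} = \frac{2385235 + 3219066}{\left(-2111809 + 2146228\right) + \left(34 + 489\right)} = \frac{5604301}{34419 + 523} = \frac{5604301}{34942}$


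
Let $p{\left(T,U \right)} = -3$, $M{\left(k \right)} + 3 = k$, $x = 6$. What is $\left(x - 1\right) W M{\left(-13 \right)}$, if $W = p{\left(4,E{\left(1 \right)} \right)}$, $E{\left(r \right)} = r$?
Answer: $240$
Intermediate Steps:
$M{\left(k \right)} = -3 + k$
$W = -3$
$\left(x - 1\right) W M{\left(-13 \right)} = \left(6 - 1\right) \left(-3\right) \left(-3 - 13\right) = 5 \left(-3\right) \left(-16\right) = \left(-15\right) \left(-16\right) = 240$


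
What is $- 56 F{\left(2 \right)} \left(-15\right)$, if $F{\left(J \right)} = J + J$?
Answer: $3360$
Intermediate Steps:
$F{\left(J \right)} = 2 J$
$- 56 F{\left(2 \right)} \left(-15\right) = - 56 \cdot 2 \cdot 2 \left(-15\right) = \left(-56\right) 4 \left(-15\right) = \left(-224\right) \left(-15\right) = 3360$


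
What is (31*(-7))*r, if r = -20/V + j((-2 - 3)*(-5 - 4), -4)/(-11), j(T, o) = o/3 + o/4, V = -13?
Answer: -162967/429 ≈ -379.88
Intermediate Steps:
j(T, o) = 7*o/12 (j(T, o) = o*(⅓) + o*(¼) = o/3 + o/4 = 7*o/12)
r = 751/429 (r = -20/(-13) + ((7/12)*(-4))/(-11) = -20*(-1/13) - 7/3*(-1/11) = 20/13 + 7/33 = 751/429 ≈ 1.7506)
(31*(-7))*r = (31*(-7))*(751/429) = -217*751/429 = -162967/429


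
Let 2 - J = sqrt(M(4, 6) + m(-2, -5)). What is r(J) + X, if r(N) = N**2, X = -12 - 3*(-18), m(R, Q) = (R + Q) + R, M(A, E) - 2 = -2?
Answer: 37 - 12*I ≈ 37.0 - 12.0*I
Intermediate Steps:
M(A, E) = 0 (M(A, E) = 2 - 2 = 0)
m(R, Q) = Q + 2*R (m(R, Q) = (Q + R) + R = Q + 2*R)
J = 2 - 3*I (J = 2 - sqrt(0 + (-5 + 2*(-2))) = 2 - sqrt(0 + (-5 - 4)) = 2 - sqrt(0 - 9) = 2 - sqrt(-9) = 2 - 3*I ≈ 2.0 - 3.0*I)
X = 42 (X = -12 + 54 = 42)
r(J) + X = (2 - 3*I)**2 + 42 = 42 + (2 - 3*I)**2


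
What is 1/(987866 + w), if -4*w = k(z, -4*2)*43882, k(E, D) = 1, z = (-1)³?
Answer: 2/1953791 ≈ 1.0237e-6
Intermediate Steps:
z = -1
w = -21941/2 (w = -43882/4 = -¼*43882 = -21941/2 ≈ -10971.)
1/(987866 + w) = 1/(987866 - 21941/2) = 1/(1953791/2) = 2/1953791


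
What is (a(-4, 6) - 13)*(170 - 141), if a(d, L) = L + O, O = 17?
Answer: 290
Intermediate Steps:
a(d, L) = 17 + L (a(d, L) = L + 17 = 17 + L)
(a(-4, 6) - 13)*(170 - 141) = ((17 + 6) - 13)*(170 - 141) = (23 - 13)*29 = 10*29 = 290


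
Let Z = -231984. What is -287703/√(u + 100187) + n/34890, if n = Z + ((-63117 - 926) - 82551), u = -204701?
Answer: -189289/17445 + 95901*I*√104514/34838 ≈ -10.851 + 889.93*I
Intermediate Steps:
n = -378578 (n = -231984 + ((-63117 - 926) - 82551) = -231984 + (-64043 - 82551) = -231984 - 146594 = -378578)
-287703/√(u + 100187) + n/34890 = -287703/√(-204701 + 100187) - 378578/34890 = -287703*(-I*√104514/104514) - 378578*1/34890 = -287703*(-I*√104514/104514) - 189289/17445 = -(-95901)*I*√104514/34838 - 189289/17445 = 95901*I*√104514/34838 - 189289/17445 = -189289/17445 + 95901*I*√104514/34838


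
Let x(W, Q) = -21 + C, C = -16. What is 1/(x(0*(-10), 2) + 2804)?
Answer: 1/2767 ≈ 0.00036140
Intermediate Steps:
x(W, Q) = -37 (x(W, Q) = -21 - 16 = -37)
1/(x(0*(-10), 2) + 2804) = 1/(-37 + 2804) = 1/2767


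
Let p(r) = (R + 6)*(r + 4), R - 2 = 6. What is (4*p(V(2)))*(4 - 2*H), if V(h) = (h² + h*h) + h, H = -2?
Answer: 6272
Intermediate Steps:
R = 8 (R = 2 + 6 = 8)
V(h) = h + 2*h² (V(h) = (h² + h²) + h = 2*h² + h = h + 2*h²)
p(r) = 56 + 14*r (p(r) = (8 + 6)*(r + 4) = 14*(4 + r) = 56 + 14*r)
(4*p(V(2)))*(4 - 2*H) = (4*(56 + 14*(2*(1 + 2*2))))*(4 - 2*(-2)) = (4*(56 + 14*(2*(1 + 4))))*(4 + 4) = (4*(56 + 14*(2*5)))*8 = (4*(56 + 14*10))*8 = (4*(56 + 140))*8 = (4*196)*8 = 784*8 = 6272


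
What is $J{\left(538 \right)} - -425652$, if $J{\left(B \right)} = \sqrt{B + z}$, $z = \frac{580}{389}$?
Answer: $425652 + \frac{3 \sqrt{9070702}}{389} \approx 4.2568 \cdot 10^{5}$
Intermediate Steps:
$z = \frac{580}{389}$ ($z = 580 \cdot \frac{1}{389} = \frac{580}{389} \approx 1.491$)
$J{\left(B \right)} = \sqrt{\frac{580}{389} + B}$ ($J{\left(B \right)} = \sqrt{B + \frac{580}{389}} = \sqrt{\frac{580}{389} + B}$)
$J{\left(538 \right)} - -425652 = \frac{\sqrt{225620 + 151321 \cdot 538}}{389} - -425652 = \frac{\sqrt{225620 + 81410698}}{389} + 425652 = \frac{\sqrt{81636318}}{389} + 425652 = \frac{3 \sqrt{9070702}}{389} + 425652 = 425652 + \frac{3 \sqrt{9070702}}{389}$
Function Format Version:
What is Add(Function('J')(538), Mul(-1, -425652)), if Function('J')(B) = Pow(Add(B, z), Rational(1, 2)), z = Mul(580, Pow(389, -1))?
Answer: Add(425652, Mul(Rational(3, 389), Pow(9070702, Rational(1, 2)))) ≈ 4.2568e+5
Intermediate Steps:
z = Rational(580, 389) (z = Mul(580, Rational(1, 389)) = Rational(580, 389) ≈ 1.4910)
Function('J')(B) = Pow(Add(Rational(580, 389), B), Rational(1, 2)) (Function('J')(B) = Pow(Add(B, Rational(580, 389)), Rational(1, 2)) = Pow(Add(Rational(580, 389), B), Rational(1, 2)))
Add(Function('J')(538), Mul(-1, -425652)) = Add(Mul(Rational(1, 389), Pow(Add(225620, Mul(151321, 538)), Rational(1, 2))), Mul(-1, -425652)) = Add(Mul(Rational(1, 389), Pow(Add(225620, 81410698), Rational(1, 2))), 425652) = Add(Mul(Rational(1, 389), Pow(81636318, Rational(1, 2))), 425652) = Add(Mul(Rational(1, 389), Mul(3, Pow(9070702, Rational(1, 2)))), 425652) = Add(Mul(Rational(3, 389), Pow(9070702, Rational(1, 2))), 425652) = Add(425652, Mul(Rational(3, 389), Pow(9070702, Rational(1, 2))))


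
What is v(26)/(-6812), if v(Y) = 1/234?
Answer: -1/1594008 ≈ -6.2735e-7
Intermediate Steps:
v(Y) = 1/234
v(26)/(-6812) = (1/234)/(-6812) = (1/234)*(-1/6812) = -1/1594008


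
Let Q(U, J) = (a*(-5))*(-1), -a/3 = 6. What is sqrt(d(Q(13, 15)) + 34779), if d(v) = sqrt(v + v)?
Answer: sqrt(34779 + 6*I*sqrt(5)) ≈ 186.49 + 0.036*I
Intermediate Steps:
a = -18 (a = -3*6 = -18)
Q(U, J) = -90 (Q(U, J) = -18*(-5)*(-1) = 90*(-1) = -90)
d(v) = sqrt(2)*sqrt(v) (d(v) = sqrt(2*v) = sqrt(2)*sqrt(v))
sqrt(d(Q(13, 15)) + 34779) = sqrt(sqrt(2)*sqrt(-90) + 34779) = sqrt(sqrt(2)*(3*I*sqrt(10)) + 34779) = sqrt(6*I*sqrt(5) + 34779) = sqrt(34779 + 6*I*sqrt(5))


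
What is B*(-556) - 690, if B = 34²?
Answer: -643426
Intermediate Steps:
B = 1156
B*(-556) - 690 = 1156*(-556) - 690 = -642736 - 690 = -643426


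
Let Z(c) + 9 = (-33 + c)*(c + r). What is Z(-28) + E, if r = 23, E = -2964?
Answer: -2668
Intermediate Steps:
Z(c) = -9 + (-33 + c)*(23 + c) (Z(c) = -9 + (-33 + c)*(c + 23) = -9 + (-33 + c)*(23 + c))
Z(-28) + E = (-768 + (-28)**2 - 10*(-28)) - 2964 = (-768 + 784 + 280) - 2964 = 296 - 2964 = -2668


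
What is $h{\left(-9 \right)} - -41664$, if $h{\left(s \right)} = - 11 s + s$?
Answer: $41754$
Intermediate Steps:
$h{\left(s \right)} = - 10 s$
$h{\left(-9 \right)} - -41664 = \left(-10\right) \left(-9\right) - -41664 = 90 + 41664 = 41754$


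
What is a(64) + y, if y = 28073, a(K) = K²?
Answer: 32169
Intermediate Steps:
a(64) + y = 64² + 28073 = 4096 + 28073 = 32169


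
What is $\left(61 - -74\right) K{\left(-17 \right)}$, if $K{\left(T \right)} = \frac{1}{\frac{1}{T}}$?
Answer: $-2295$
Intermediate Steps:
$K{\left(T \right)} = T$
$\left(61 - -74\right) K{\left(-17 \right)} = \left(61 - -74\right) \left(-17\right) = \left(61 + 74\right) \left(-17\right) = 135 \left(-17\right) = -2295$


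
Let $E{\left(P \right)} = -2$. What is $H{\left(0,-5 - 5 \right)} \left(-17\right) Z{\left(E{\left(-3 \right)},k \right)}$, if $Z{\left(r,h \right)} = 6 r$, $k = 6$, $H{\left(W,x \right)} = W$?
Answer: $0$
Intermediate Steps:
$H{\left(0,-5 - 5 \right)} \left(-17\right) Z{\left(E{\left(-3 \right)},k \right)} = 0 \left(-17\right) 6 \left(-2\right) = 0 \left(-12\right) = 0$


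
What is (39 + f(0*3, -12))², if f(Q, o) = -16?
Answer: 529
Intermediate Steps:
(39 + f(0*3, -12))² = (39 - 16)² = 23² = 529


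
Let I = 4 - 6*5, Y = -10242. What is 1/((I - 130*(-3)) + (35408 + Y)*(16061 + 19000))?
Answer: 1/882345490 ≈ 1.1333e-9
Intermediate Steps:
I = -26 (I = 4 - 30 = -26)
1/((I - 130*(-3)) + (35408 + Y)*(16061 + 19000)) = 1/((-26 - 130*(-3)) + (35408 - 10242)*(16061 + 19000)) = 1/((-26 + 390) + 25166*35061) = 1/(364 + 882345126) = 1/882345490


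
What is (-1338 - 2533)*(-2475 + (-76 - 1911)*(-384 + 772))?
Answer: 2993951401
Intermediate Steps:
(-1338 - 2533)*(-2475 + (-76 - 1911)*(-384 + 772)) = -3871*(-2475 - 1987*388) = -3871*(-2475 - 770956) = -3871*(-773431) = 2993951401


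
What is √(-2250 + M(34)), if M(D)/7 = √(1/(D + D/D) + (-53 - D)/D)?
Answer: √(-65025000 + 170*I*√3583090)/170 ≈ 0.11737 + 47.434*I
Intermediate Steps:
M(D) = 7*√(1/(1 + D) + (-53 - D)/D) (M(D) = 7*√(1/(D + D/D) + (-53 - D)/D) = 7*√(1/(D + 1) + (-53 - D)/D) = 7*√(1/(1 + D) + (-53 - D)/D))
√(-2250 + M(34)) = √(-2250 + 7*√((-53 - 1*34² - 53*34)/(34*(1 + 34)))) = √(-2250 + 7*√((1/34)*(-53 - 1*1156 - 1802)/35)) = √(-2250 + 7*√((1/34)*(1/35)*(-53 - 1156 - 1802))) = √(-2250 + 7*√((1/34)*(1/35)*(-3011))) = √(-2250 + 7*√(-3011/1190)) = √(-2250 + 7*(I*√3583090/1190)) = √(-2250 + I*√3583090/170)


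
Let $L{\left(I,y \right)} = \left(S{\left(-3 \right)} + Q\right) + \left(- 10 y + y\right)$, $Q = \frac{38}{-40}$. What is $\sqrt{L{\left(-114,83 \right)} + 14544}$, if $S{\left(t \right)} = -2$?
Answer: $\frac{\sqrt{1379405}}{10} \approx 117.45$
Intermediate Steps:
$Q = - \frac{19}{20}$ ($Q = 38 \left(- \frac{1}{40}\right) = - \frac{19}{20} \approx -0.95$)
$L{\left(I,y \right)} = - \frac{59}{20} - 9 y$ ($L{\left(I,y \right)} = \left(-2 - \frac{19}{20}\right) + \left(- 10 y + y\right) = - \frac{59}{20} - 9 y$)
$\sqrt{L{\left(-114,83 \right)} + 14544} = \sqrt{\left(- \frac{59}{20} - 747\right) + 14544} = \sqrt{- \frac{14999}{20} + 14544} = \sqrt{\frac{275881}{20}} = \frac{\sqrt{1379405}}{10}$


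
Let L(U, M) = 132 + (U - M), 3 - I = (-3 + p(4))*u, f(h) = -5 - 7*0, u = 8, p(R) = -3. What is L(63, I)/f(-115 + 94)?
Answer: -144/5 ≈ -28.800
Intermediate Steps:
f(h) = -5 (f(h) = -5 + 0 = -5)
I = 51 (I = 3 - (-3 - 3)*8 = 3 - (-6)*8 = 3 - 1*(-48) = 3 + 48 = 51)
L(U, M) = 132 + U - M
L(63, I)/f(-115 + 94) = (132 + 63 - 1*51)/(-5) = (132 + 63 - 51)*(-⅕) = 144*(-⅕) = -144/5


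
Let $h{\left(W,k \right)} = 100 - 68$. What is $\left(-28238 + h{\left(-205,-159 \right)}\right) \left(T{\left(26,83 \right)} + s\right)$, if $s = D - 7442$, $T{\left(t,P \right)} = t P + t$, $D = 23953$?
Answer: $-527311170$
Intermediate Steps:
$T{\left(t,P \right)} = t + P t$ ($T{\left(t,P \right)} = P t + t = t + P t$)
$h{\left(W,k \right)} = 32$ ($h{\left(W,k \right)} = 100 - 68 = 32$)
$s = 16511$ ($s = 23953 - 7442 = 16511$)
$\left(-28238 + h{\left(-205,-159 \right)}\right) \left(T{\left(26,83 \right)} + s\right) = \left(-28238 + 32\right) \left(26 \left(1 + 83\right) + 16511\right) = - 28206 \left(26 \cdot 84 + 16511\right) = - 28206 \left(2184 + 16511\right) = \left(-28206\right) 18695 = -527311170$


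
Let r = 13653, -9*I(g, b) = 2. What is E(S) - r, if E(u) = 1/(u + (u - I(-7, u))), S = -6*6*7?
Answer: -61902711/4534 ≈ -13653.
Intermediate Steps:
I(g, b) = -2/9 (I(g, b) = -⅑*2 = -2/9)
S = -252 (S = -36*7 = -252)
E(u) = 1/(2/9 + 2*u) (E(u) = 1/(u + (u - 1*(-2/9))) = 1/(u + (u + 2/9)) = 1/(u + (2/9 + u)) = 1/(2/9 + 2*u))
E(S) - r = 9/(2*(1 + 9*(-252))) - 1*13653 = 9/(2*(1 - 2268)) - 13653 = (9/2)/(-2267) - 13653 = (9/2)*(-1/2267) - 13653 = -9/4534 - 13653 = -61902711/4534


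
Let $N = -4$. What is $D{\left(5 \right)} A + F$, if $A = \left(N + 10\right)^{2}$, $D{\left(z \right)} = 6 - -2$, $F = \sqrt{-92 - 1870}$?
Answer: $288 + 3 i \sqrt{218} \approx 288.0 + 44.294 i$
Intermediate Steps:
$F = 3 i \sqrt{218}$ ($F = \sqrt{-1962} = 3 i \sqrt{218} \approx 44.294 i$)
$D{\left(z \right)} = 8$ ($D{\left(z \right)} = 6 + 2 = 8$)
$A = 36$ ($A = \left(-4 + 10\right)^{2} = 6^{2} = 36$)
$D{\left(5 \right)} A + F = 8 \cdot 36 + 3 i \sqrt{218} = 288 + 3 i \sqrt{218}$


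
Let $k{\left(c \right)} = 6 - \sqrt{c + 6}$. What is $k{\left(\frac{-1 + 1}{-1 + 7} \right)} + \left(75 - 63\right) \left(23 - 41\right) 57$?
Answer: $-12306 - \sqrt{6} \approx -12308.0$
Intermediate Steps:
$k{\left(c \right)} = 6 - \sqrt{6 + c}$
$k{\left(\frac{-1 + 1}{-1 + 7} \right)} + \left(75 - 63\right) \left(23 - 41\right) 57 = \left(6 - \sqrt{6 + \frac{-1 + 1}{-1 + 7}}\right) + \left(75 - 63\right) \left(23 - 41\right) 57 = \left(6 - \sqrt{6 + \frac{0}{6}}\right) + 12 \left(-18\right) 57 = \left(6 - \sqrt{6 + 0 \cdot \frac{1}{6}}\right) - 12312 = \left(6 - \sqrt{6 + 0}\right) - 12312 = \left(6 - \sqrt{6}\right) - 12312 = -12306 - \sqrt{6}$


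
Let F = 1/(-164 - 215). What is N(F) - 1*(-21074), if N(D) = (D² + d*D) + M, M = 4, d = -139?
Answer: 3027717680/143641 ≈ 21078.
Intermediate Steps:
F = -1/379 (F = 1/(-379) = -1/379 ≈ -0.0026385)
N(D) = 4 + D² - 139*D (N(D) = (D² - 139*D) + 4 = 4 + D² - 139*D)
N(F) - 1*(-21074) = (4 + (-1/379)² - 139*(-1/379)) - 1*(-21074) = (4 + 1/143641 + 139/379) + 21074 = 627246/143641 + 21074 = 3027717680/143641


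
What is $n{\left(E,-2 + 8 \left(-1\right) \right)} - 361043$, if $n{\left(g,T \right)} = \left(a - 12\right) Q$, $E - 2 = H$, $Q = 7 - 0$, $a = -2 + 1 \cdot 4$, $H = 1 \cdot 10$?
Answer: $-361113$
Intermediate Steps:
$H = 10$
$a = 2$ ($a = -2 + 4 = 2$)
$Q = 7$ ($Q = 7 + 0 = 7$)
$E = 12$ ($E = 2 + 10 = 12$)
$n{\left(g,T \right)} = -70$ ($n{\left(g,T \right)} = \left(2 - 12\right) 7 = \left(-10\right) 7 = -70$)
$n{\left(E,-2 + 8 \left(-1\right) \right)} - 361043 = -70 - 361043 = -361113$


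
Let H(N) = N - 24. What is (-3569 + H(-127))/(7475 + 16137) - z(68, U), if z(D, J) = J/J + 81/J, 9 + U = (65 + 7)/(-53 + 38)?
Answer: 639746/135769 ≈ 4.7120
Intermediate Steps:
H(N) = -24 + N
U = -69/5 (U = -9 + (65 + 7)/(-53 + 38) = -9 + 72/(-15) = -9 + 72*(-1/15) = -9 - 24/5 = -69/5 ≈ -13.800)
z(D, J) = 1 + 81/J
(-3569 + H(-127))/(7475 + 16137) - z(68, U) = (-3569 + (-24 - 127))/(7475 + 16137) - (81 - 69/5)/(-69/5) = (-3569 - 151)/23612 - (-5)*336/(69*5) = -3720*1/23612 - 1*(-112/23) = -930/5903 + 112/23 = 639746/135769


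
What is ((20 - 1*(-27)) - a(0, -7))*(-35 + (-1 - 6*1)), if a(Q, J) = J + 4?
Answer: -2100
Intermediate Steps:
a(Q, J) = 4 + J
((20 - 1*(-27)) - a(0, -7))*(-35 + (-1 - 6*1)) = ((20 - 1*(-27)) - (4 - 7))*(-35 + (-1 - 6*1)) = ((20 + 27) - 1*(-3))*(-35 + (-1 - 6)) = (47 + 3)*(-35 - 7) = 50*(-42) = -2100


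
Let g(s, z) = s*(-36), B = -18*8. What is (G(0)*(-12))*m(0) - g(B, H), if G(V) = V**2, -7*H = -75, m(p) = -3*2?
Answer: -5184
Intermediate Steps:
m(p) = -6
H = 75/7 (H = -1/7*(-75) = 75/7 ≈ 10.714)
B = -144
g(s, z) = -36*s
(G(0)*(-12))*m(0) - g(B, H) = (0**2*(-12))*(-6) - (-36)*(-144) = (0*(-12))*(-6) - 1*5184 = 0*(-6) - 5184 = 0 - 5184 = -5184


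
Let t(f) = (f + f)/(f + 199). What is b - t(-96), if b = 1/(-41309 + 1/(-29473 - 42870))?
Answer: 573768610367/307806949764 ≈ 1.8641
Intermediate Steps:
t(f) = 2*f/(199 + f) (t(f) = (2*f)/(199 + f) = 2*f/(199 + f))
b = -72343/2988416988 (b = 1/(-41309 + 1/(-72343)) = 1/(-41309 - 1/72343) = 1/(-2988416988/72343) = -72343/2988416988 ≈ -2.4208e-5)
b - t(-96) = -72343/2988416988 - 2*(-96)/(199 - 96) = -72343/2988416988 - 2*(-96)/103 = -72343/2988416988 - 1*(-192/103) = -72343/2988416988 + 192/103 = 573768610367/307806949764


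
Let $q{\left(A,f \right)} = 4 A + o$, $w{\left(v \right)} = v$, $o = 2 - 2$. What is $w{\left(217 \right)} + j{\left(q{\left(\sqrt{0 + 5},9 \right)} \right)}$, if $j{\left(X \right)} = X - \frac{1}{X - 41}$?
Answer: $\frac{347458}{1601} + \frac{6408 \sqrt{5}}{1601} \approx 225.98$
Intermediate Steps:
$o = 0$
$q{\left(A,f \right)} = 4 A$ ($q{\left(A,f \right)} = 4 A + 0 = 4 A$)
$j{\left(X \right)} = X - \frac{1}{-41 + X}$
$w{\left(217 \right)} + j{\left(q{\left(\sqrt{0 + 5},9 \right)} \right)} = 217 + \frac{-1 + \left(4 \sqrt{0 + 5}\right)^{2} - 41 \cdot 4 \sqrt{0 + 5}}{-41 + 4 \sqrt{0 + 5}} = 217 + \frac{-1 + \left(4 \sqrt{5}\right)^{2} - 41 \cdot 4 \sqrt{5}}{-41 + 4 \sqrt{5}} = 217 + \frac{-1 + 80 - 164 \sqrt{5}}{-41 + 4 \sqrt{5}} = 217 + \frac{79 - 164 \sqrt{5}}{-41 + 4 \sqrt{5}}$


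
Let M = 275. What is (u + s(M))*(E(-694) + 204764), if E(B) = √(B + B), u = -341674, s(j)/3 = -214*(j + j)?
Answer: -142264703336 - 1389548*I*√347 ≈ -1.4226e+11 - 2.5884e+7*I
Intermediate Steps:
s(j) = -1284*j (s(j) = 3*(-214*(j + j)) = 3*(-428*j) = -1284*j)
E(B) = √2*√B (E(B) = √(2*B) = √2*√B)
(u + s(M))*(E(-694) + 204764) = (-341674 - 1284*275)*(√2*√(-694) + 204764) = (-341674 - 353100)*(√2*(I*√694) + 204764) = -694774*(2*I*√347 + 204764) = -694774*(204764 + 2*I*√347) = -142264703336 - 1389548*I*√347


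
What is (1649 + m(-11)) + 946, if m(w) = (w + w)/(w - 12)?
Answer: 59707/23 ≈ 2596.0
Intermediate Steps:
m(w) = 2*w/(-12 + w) (m(w) = (2*w)/(-12 + w) = 2*w/(-12 + w))
(1649 + m(-11)) + 946 = (1649 + 2*(-11)/(-12 - 11)) + 946 = (1649 + 2*(-11)/(-23)) + 946 = (1649 + 2*(-11)*(-1/23)) + 946 = (1649 + 22/23) + 946 = 37949/23 + 946 = 59707/23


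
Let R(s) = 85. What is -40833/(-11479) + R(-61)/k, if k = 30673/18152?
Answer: 1458742253/27084259 ≈ 53.859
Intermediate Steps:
k = 30673/18152 (k = 30673*(1/18152) = 30673/18152 ≈ 1.6898)
-40833/(-11479) + R(-61)/k = -40833/(-11479) + 85/(30673/18152) = -40833*(-1/11479) + 85*(18152/30673) = 3141/883 + 1542920/30673 = 1458742253/27084259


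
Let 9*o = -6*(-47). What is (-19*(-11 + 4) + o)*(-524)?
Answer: -258332/3 ≈ -86111.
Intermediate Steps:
o = 94/3 (o = (-6*(-47))/9 = (⅑)*282 = 94/3 ≈ 31.333)
(-19*(-11 + 4) + o)*(-524) = (-19*(-11 + 4) + 94/3)*(-524) = (-19*(-7) + 94/3)*(-524) = (133 + 94/3)*(-524) = (493/3)*(-524) = -258332/3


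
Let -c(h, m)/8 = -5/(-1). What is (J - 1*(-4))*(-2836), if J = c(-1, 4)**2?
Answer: -4548944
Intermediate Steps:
c(h, m) = -40 (c(h, m) = -(-40)/(-1) = -(-40)*(-1) = -8*5 = -40)
J = 1600 (J = (-40)**2 = 1600)
(J - 1*(-4))*(-2836) = (1600 - 1*(-4))*(-2836) = (1600 + 4)*(-2836) = 1604*(-2836) = -4548944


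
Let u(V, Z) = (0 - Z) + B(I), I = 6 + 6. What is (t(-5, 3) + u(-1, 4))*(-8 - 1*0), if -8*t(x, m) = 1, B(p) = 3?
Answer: 9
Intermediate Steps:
I = 12
t(x, m) = -1/8 (t(x, m) = -1/8*1 = -1/8)
u(V, Z) = 3 - Z (u(V, Z) = (0 - Z) + 3 = -Z + 3 = 3 - Z)
(t(-5, 3) + u(-1, 4))*(-8 - 1*0) = (-1/8 + (3 - 1*4))*(-8 - 1*0) = (-1/8 + (3 - 4))*(-8 + 0) = (-1/8 - 1)*(-8) = -9/8*(-8) = 9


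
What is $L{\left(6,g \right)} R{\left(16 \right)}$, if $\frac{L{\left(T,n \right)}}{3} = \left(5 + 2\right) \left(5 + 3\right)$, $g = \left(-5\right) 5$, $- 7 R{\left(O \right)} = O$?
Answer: $-384$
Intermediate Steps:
$R{\left(O \right)} = - \frac{O}{7}$
$g = -25$
$L{\left(T,n \right)} = 168$ ($L{\left(T,n \right)} = 3 \left(5 + 2\right) \left(5 + 3\right) = 3 \cdot 7 \cdot 8 = 3 \cdot 56 = 168$)
$L{\left(6,g \right)} R{\left(16 \right)} = 168 \left(\left(- \frac{1}{7}\right) 16\right) = 168 \left(- \frac{16}{7}\right) = -384$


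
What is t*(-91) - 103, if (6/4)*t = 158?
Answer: -29065/3 ≈ -9688.3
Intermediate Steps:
t = 316/3 (t = (2/3)*158 = 316/3 ≈ 105.33)
t*(-91) - 103 = (316/3)*(-91) - 103 = -28756/3 - 103 = -29065/3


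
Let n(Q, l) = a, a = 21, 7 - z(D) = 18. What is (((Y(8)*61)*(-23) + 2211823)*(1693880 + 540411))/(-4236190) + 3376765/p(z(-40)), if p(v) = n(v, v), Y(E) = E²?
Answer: -12180187420013/12708570 ≈ -9.5842e+5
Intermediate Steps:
z(D) = -11 (z(D) = 7 - 1*18 = 7 - 18 = -11)
n(Q, l) = 21
p(v) = 21
(((Y(8)*61)*(-23) + 2211823)*(1693880 + 540411))/(-4236190) + 3376765/p(z(-40)) = (((8²*61)*(-23) + 2211823)*(1693880 + 540411))/(-4236190) + 3376765/21 = (((64*61)*(-23) + 2211823)*2234291)*(-1/4236190) + 3376765*(1/21) = ((3904*(-23) + 2211823)*2234291)*(-1/4236190) + 482395/3 = ((-89792 + 2211823)*2234291)*(-1/4236190) + 482395/3 = (2122031*2234291)*(-1/4236190) + 482395/3 = 4741234765021*(-1/4236190) + 482395/3 = -4741234765021/4236190 + 482395/3 = -12180187420013/12708570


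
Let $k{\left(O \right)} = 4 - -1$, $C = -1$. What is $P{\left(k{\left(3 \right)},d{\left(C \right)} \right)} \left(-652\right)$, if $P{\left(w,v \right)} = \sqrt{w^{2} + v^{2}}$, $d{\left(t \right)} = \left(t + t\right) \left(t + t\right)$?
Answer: $- 652 \sqrt{41} \approx -4174.8$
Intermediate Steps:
$d{\left(t \right)} = 4 t^{2}$ ($d{\left(t \right)} = 2 t 2 t = 4 t^{2}$)
$k{\left(O \right)} = 5$ ($k{\left(O \right)} = 4 + 1 = 5$)
$P{\left(w,v \right)} = \sqrt{v^{2} + w^{2}}$
$P{\left(k{\left(3 \right)},d{\left(C \right)} \right)} \left(-652\right) = \sqrt{\left(4 \left(-1\right)^{2}\right)^{2} + 5^{2}} \left(-652\right) = \sqrt{\left(4 \cdot 1\right)^{2} + 25} \left(-652\right) = \sqrt{4^{2} + 25} \left(-652\right) = \sqrt{16 + 25} \left(-652\right) = \sqrt{41} \left(-652\right) = - 652 \sqrt{41}$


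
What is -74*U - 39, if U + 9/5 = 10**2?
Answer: -36529/5 ≈ -7305.8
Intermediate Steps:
U = 491/5 (U = -9/5 + 10**2 = -9/5 + 100 = 491/5 ≈ 98.200)
-74*U - 39 = -74*491/5 - 39 = -36334/5 - 39 = -36529/5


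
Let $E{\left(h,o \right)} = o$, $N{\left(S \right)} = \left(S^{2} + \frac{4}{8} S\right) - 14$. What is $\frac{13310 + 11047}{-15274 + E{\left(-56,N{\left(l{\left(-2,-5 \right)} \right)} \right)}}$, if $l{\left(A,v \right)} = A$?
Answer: $- \frac{8119}{5095} \approx -1.5935$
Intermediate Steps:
$N{\left(S \right)} = -14 + S^{2} + \frac{S}{2}$ ($N{\left(S \right)} = \left(S^{2} + 4 \cdot \frac{1}{8} S\right) - 14 = \left(S^{2} + \frac{S}{2}\right) - 14 = -14 + S^{2} + \frac{S}{2}$)
$\frac{13310 + 11047}{-15274 + E{\left(-56,N{\left(l{\left(-2,-5 \right)} \right)} \right)}} = \frac{13310 + 11047}{-15274 + \left(-14 + \left(-2\right)^{2} + \frac{1}{2} \left(-2\right)\right)} = \frac{24357}{-15274 - 11} = \frac{24357}{-15285} = 24357 \left(- \frac{1}{15285}\right) = - \frac{8119}{5095}$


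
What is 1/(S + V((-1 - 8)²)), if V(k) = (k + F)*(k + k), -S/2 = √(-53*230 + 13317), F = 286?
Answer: 29727/1767386804 + 7*√23/1767386804 ≈ 1.6839e-5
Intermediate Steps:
S = -14*√23 (S = -2*√(-53*230 + 13317) = -2*√(-12190 + 13317) = -14*√23 ≈ -67.142)
V(k) = 2*k*(286 + k) (V(k) = (k + 286)*(k + k) = (286 + k)*(2*k) = 2*k*(286 + k))
1/(S + V((-1 - 8)²)) = 1/(-14*√23 + 2*(-1 - 8)²*(286 + (-1 - 8)²)) = 1/(-14*√23 + 2*(-9)²*(286 + (-9)²)) = 1/(-14*√23 + 2*81*(286 + 81)) = 1/(-14*√23 + 2*81*367) = 1/(-14*√23 + 59454) = 1/(59454 - 14*√23)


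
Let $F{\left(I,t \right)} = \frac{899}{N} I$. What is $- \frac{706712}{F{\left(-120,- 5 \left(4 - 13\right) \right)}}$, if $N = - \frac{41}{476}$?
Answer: $- \frac{3621899}{6418860} \approx -0.56426$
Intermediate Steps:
$N = - \frac{41}{476}$ ($N = \left(-41\right) \frac{1}{476} = - \frac{41}{476} \approx -0.086134$)
$F{\left(I,t \right)} = - \frac{427924 I}{41}$ ($F{\left(I,t \right)} = \frac{899}{- \frac{41}{476}} I = 899 \left(- \frac{476}{41}\right) I = - \frac{427924 I}{41}$)
$- \frac{706712}{F{\left(-120,- 5 \left(4 - 13\right) \right)}} = - \frac{706712}{\left(- \frac{427924}{41}\right) \left(-120\right)} = - \frac{706712}{\frac{51350880}{41}} = \left(-706712\right) \frac{41}{51350880} = - \frac{3621899}{6418860}$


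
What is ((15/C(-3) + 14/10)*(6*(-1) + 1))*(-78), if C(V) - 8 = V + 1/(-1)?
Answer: 4017/2 ≈ 2008.5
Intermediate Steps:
C(V) = 7 + V (C(V) = 8 + (V + 1/(-1)) = 8 + (V - 1) = 8 + (-1 + V) = 7 + V)
((15/C(-3) + 14/10)*(6*(-1) + 1))*(-78) = ((15/(7 - 3) + 14/10)*(6*(-1) + 1))*(-78) = ((15/4 + 14*(⅒))*(-6 + 1))*(-78) = ((15*(¼) + 7/5)*(-5))*(-78) = ((15/4 + 7/5)*(-5))*(-78) = ((103/20)*(-5))*(-78) = -103/4*(-78) = 4017/2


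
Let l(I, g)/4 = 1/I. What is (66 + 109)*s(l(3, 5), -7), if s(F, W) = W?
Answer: -1225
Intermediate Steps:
l(I, g) = 4/I
(66 + 109)*s(l(3, 5), -7) = (66 + 109)*(-7) = 175*(-7) = -1225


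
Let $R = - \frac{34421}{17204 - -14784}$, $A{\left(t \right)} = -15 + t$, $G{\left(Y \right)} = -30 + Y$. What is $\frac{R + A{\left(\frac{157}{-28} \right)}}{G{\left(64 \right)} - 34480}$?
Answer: $\frac{606902}{964126317} \approx 0.00062948$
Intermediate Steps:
$R = - \frac{34421}{31988}$ ($R = - \frac{34421}{17204 + 14784} = - \frac{34421}{31988} \approx -1.0761$)
$\frac{R + A{\left(\frac{157}{-28} \right)}}{G{\left(64 \right)} - 34480} = \frac{- \frac{34421}{31988} - \left(15 - \frac{157}{-28}\right)}{\left(-30 + 64\right) - 34480} = \frac{- \frac{34421}{31988} + \left(-15 + 157 \left(- \frac{1}{28}\right)\right)}{34 - 34480} = \frac{- \frac{34421}{31988} - \frac{577}{28}}{-34446} = \left(- \frac{34421}{31988} - \frac{577}{28}\right) \left(- \frac{1}{34446}\right) = \left(- \frac{1213804}{55979}\right) \left(- \frac{1}{34446}\right) = \frac{606902}{964126317}$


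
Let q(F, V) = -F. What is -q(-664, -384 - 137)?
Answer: -664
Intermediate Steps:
-q(-664, -384 - 137) = -(-1)*(-664) = -1*664 = -664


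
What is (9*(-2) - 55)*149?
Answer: -10877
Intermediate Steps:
(9*(-2) - 55)*149 = (-18 - 55)*149 = -73*149 = -10877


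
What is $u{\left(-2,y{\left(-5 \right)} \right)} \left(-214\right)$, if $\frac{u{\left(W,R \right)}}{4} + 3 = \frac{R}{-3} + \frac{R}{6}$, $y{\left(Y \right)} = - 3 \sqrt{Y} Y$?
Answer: $2568 + 2140 i \sqrt{5} \approx 2568.0 + 4785.2 i$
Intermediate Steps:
$y{\left(Y \right)} = - 3 Y^{\frac{3}{2}}$
$u{\left(W,R \right)} = -12 - \frac{2 R}{3}$ ($u{\left(W,R \right)} = -12 + 4 \left(\frac{R}{-3} + \frac{R}{6}\right) = -12 + 4 \left(R \left(- \frac{1}{3}\right) + R \frac{1}{6}\right) = -12 + 4 \left(- \frac{R}{3} + \frac{R}{6}\right) = -12 + 4 \left(- \frac{R}{6}\right) = -12 - \frac{2 R}{3}$)
$u{\left(-2,y{\left(-5 \right)} \right)} \left(-214\right) = \left(-12 - \frac{2 \left(- 3 \left(-5\right)^{\frac{3}{2}}\right)}{3}\right) \left(-214\right) = \left(-12 - \frac{2 \left(- 3 \left(- 5 i \sqrt{5}\right)\right)}{3}\right) \left(-214\right) = \left(-12 - \frac{2 \cdot 15 i \sqrt{5}}{3}\right) \left(-214\right) = \left(-12 - 10 i \sqrt{5}\right) \left(-214\right) = 2568 + 2140 i \sqrt{5}$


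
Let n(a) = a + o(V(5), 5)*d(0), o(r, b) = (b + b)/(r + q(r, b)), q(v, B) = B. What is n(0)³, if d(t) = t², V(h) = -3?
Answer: 0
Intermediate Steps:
o(r, b) = 2*b/(b + r) (o(r, b) = (b + b)/(r + b) = (2*b)/(b + r) = 2*b/(b + r))
n(a) = a (n(a) = a + (2*5/(5 - 3))*0² = a + (2*5/2)*0 = a + (2*5*(½))*0 = a + 5*0 = a + 0 = a)
n(0)³ = 0³ = 0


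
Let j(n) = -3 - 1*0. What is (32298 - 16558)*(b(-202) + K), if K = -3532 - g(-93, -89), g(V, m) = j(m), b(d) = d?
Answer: -58725940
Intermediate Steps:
j(n) = -3 (j(n) = -3 + 0 = -3)
g(V, m) = -3
K = -3529 (K = -3532 - 1*(-3) = -3532 + 3 = -3529)
(32298 - 16558)*(b(-202) + K) = (32298 - 16558)*(-202 - 3529) = 15740*(-3731) = -58725940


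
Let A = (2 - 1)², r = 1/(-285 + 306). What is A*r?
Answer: 1/21 ≈ 0.047619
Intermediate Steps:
r = 1/21 ≈ 0.047619
A = 1 (A = 1² = 1)
A*r = 1*(1/21) = 1/21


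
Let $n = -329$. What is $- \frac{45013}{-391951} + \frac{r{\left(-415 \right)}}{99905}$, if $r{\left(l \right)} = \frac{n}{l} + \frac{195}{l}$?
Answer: $\frac{1866317383909}{16250513831825} \approx 0.11485$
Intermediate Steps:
$r{\left(l \right)} = - \frac{134}{l}$ ($r{\left(l \right)} = - \frac{329}{l} + \frac{195}{l} = - \frac{134}{l}$)
$- \frac{45013}{-391951} + \frac{r{\left(-415 \right)}}{99905} = - \frac{45013}{-391951} + \frac{\left(-134\right) \frac{1}{-415}}{99905} = \left(-45013\right) \left(- \frac{1}{391951}\right) + \left(-134\right) \left(- \frac{1}{415}\right) \frac{1}{99905} = \frac{45013}{391951} + \frac{134}{415} \cdot \frac{1}{99905} = \frac{45013}{391951} + \frac{134}{41460575} = \frac{1866317383909}{16250513831825}$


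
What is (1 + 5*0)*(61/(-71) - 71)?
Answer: -5102/71 ≈ -71.859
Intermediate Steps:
(1 + 5*0)*(61/(-71) - 71) = (1 + 0)*(61*(-1/71) - 71) = 1*(-61/71 - 71) = 1*(-5102/71) = -5102/71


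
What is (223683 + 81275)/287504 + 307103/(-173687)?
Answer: -17663050383/24967853624 ≈ -0.70743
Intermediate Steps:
(223683 + 81275)/287504 + 307103/(-173687) = 304958*(1/287504) + 307103*(-1/173687) = 152479/143752 - 307103/173687 = -17663050383/24967853624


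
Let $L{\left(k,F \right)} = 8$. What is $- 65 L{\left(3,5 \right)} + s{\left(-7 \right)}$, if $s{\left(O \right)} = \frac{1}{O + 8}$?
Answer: $-519$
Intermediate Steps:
$s{\left(O \right)} = \frac{1}{8 + O}$
$- 65 L{\left(3,5 \right)} + s{\left(-7 \right)} = \left(-65\right) 8 + \frac{1}{8 - 7} = -520 + 1^{-1} = -520 + 1 = -519$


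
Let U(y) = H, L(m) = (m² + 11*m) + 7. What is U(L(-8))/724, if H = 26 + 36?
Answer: 31/362 ≈ 0.085635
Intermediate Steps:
L(m) = 7 + m² + 11*m
H = 62
U(y) = 62
U(L(-8))/724 = 62/724 = 62*(1/724) = 31/362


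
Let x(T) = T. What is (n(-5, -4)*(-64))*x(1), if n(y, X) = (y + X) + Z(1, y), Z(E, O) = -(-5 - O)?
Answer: 576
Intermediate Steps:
Z(E, O) = 5 + O
n(y, X) = 5 + X + 2*y (n(y, X) = (y + X) + (5 + y) = (X + y) + (5 + y) = 5 + X + 2*y)
(n(-5, -4)*(-64))*x(1) = ((5 - 4 + 2*(-5))*(-64))*1 = ((5 - 4 - 10)*(-64))*1 = -9*(-64)*1 = 576*1 = 576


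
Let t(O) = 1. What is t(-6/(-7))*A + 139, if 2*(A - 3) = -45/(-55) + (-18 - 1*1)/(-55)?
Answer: 7842/55 ≈ 142.58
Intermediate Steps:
A = 197/55 (A = 3 + (-45/(-55) + (-18 - 1*1)/(-55))/2 = 3 + (-45*(-1/55) + (-18 - 1)*(-1/55))/2 = 3 + (9/11 - 19*(-1/55))/2 = 3 + (9/11 + 19/55)/2 = 3 + (½)*(64/55) = 3 + 32/55 = 197/55 ≈ 3.5818)
t(-6/(-7))*A + 139 = 1*(197/55) + 139 = 197/55 + 139 = 7842/55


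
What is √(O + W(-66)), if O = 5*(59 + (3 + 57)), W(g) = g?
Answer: 23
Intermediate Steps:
O = 595 (O = 5*(59 + 60) = 5*119 = 595)
√(O + W(-66)) = √(595 - 66) = √529 = 23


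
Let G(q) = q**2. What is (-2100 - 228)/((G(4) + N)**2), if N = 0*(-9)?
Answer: -291/32 ≈ -9.0938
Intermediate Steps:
N = 0
(-2100 - 228)/((G(4) + N)**2) = (-2100 - 228)/((4**2 + 0)**2) = -2328/(16 + 0)**2 = -2328/(16**2) = -2328/256 = -2328*1/256 = -291/32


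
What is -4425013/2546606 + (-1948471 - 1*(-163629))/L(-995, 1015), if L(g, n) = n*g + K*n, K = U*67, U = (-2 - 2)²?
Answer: -168659525423/6863103170 ≈ -24.575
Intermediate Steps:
U = 16 (U = (-4)² = 16)
K = 1072 (K = 16*67 = 1072)
L(g, n) = 1072*n + g*n (L(g, n) = n*g + 1072*n = g*n + 1072*n = 1072*n + g*n)
-4425013/2546606 + (-1948471 - 1*(-163629))/L(-995, 1015) = -4425013/2546606 + (-1948471 - 1*(-163629))/((1015*(1072 - 995))) = -4425013*1/2546606 + (-1948471 + 163629)/((1015*77)) = -4425013/2546606 - 1784842/78155 = -168659525423/6863103170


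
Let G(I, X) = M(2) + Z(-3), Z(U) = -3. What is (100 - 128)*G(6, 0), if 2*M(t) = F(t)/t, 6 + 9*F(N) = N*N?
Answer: 770/9 ≈ 85.556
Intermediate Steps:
F(N) = -⅔ + N²/9 (F(N) = -⅔ + (N*N)/9 = -⅔ + N²/9)
M(t) = (-⅔ + t²/9)/(2*t) (M(t) = ((-⅔ + t²/9)/t)/2 = (-⅔ + t²/9)/(2*t))
G(I, X) = -55/18 (G(I, X) = (1/18)*(-6 + 2²)/2 - 3 = (1/18)*(½)*(-6 + 4) - 3 = (1/18)*(½)*(-2) - 3 = -1/18 - 3 = -55/18)
(100 - 128)*G(6, 0) = (100 - 128)*(-55/18) = -28*(-55/18) = 770/9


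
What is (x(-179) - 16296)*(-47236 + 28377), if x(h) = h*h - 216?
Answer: -292861411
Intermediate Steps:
x(h) = -216 + h**2 (x(h) = h**2 - 216 = -216 + h**2)
(x(-179) - 16296)*(-47236 + 28377) = ((-216 + (-179)**2) - 16296)*(-47236 + 28377) = ((-216 + 32041) - 16296)*(-18859) = (31825 - 16296)*(-18859) = 15529*(-18859) = -292861411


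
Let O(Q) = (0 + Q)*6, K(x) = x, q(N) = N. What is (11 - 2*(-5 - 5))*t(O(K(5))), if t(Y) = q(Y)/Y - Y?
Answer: -899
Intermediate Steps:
O(Q) = 6*Q (O(Q) = Q*6 = 6*Q)
t(Y) = 1 - Y (t(Y) = Y/Y - Y = 1 - Y)
(11 - 2*(-5 - 5))*t(O(K(5))) = (11 - 2*(-5 - 5))*(1 - 6*5) = (11 - 2*(-10))*(1 - 1*30) = (11 + 20)*(1 - 30) = 31*(-29) = -899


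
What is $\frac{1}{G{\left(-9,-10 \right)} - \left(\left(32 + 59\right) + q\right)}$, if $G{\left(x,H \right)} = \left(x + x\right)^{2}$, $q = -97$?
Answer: $\frac{1}{330} \approx 0.0030303$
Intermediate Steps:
$G{\left(x,H \right)} = 4 x^{2}$ ($G{\left(x,H \right)} = \left(2 x\right)^{2} = 4 x^{2}$)
$\frac{1}{G{\left(-9,-10 \right)} - \left(\left(32 + 59\right) + q\right)} = \frac{1}{4 \left(-9\right)^{2} - \left(\left(32 + 59\right) - 97\right)} = \frac{1}{4 \cdot 81 - \left(91 - 97\right)} = \frac{1}{324 - -6} = \frac{1}{324 + 6} = \frac{1}{330}$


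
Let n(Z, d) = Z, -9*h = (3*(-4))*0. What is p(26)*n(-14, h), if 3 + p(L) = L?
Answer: -322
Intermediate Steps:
p(L) = -3 + L
h = 0 (h = -3*(-4)*0/9 = -(-4)*0/3 = -1/9*0 = 0)
p(26)*n(-14, h) = (-3 + 26)*(-14) = 23*(-14) = -322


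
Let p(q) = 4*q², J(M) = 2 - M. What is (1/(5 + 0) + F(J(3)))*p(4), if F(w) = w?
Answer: -256/5 ≈ -51.200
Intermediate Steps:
(1/(5 + 0) + F(J(3)))*p(4) = (1/(5 + 0) + (2 - 1*3))*(4*4²) = (1/5 + (2 - 3))*(4*16) = (⅕ - 1)*64 = -⅘*64 = -256/5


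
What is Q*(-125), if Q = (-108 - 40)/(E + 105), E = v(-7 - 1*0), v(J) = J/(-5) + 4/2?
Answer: 46250/271 ≈ 170.66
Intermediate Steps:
v(J) = 2 - J/5 (v(J) = J*(-⅕) + 4*(½) = -J/5 + 2 = 2 - J/5)
E = 17/5 (E = 2 - (-7 - 1*0)/5 = 2 - (-7 + 0)/5 = 2 - ⅕*(-7) = 2 + 7/5 = 17/5 ≈ 3.4000)
Q = -370/271 (Q = (-108 - 40)/(17/5 + 105) = -148/542/5 = -148*5/542 = -370/271 ≈ -1.3653)
Q*(-125) = -370/271*(-125) = 46250/271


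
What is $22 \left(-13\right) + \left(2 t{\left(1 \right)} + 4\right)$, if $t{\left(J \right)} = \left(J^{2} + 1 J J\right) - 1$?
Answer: $-280$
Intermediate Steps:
$t{\left(J \right)} = -1 + 2 J^{2}$ ($t{\left(J \right)} = \left(J^{2} + J J\right) - 1 = \left(J^{2} + J^{2}\right) - 1 = 2 J^{2} - 1 = -1 + 2 J^{2}$)
$22 \left(-13\right) + \left(2 t{\left(1 \right)} + 4\right) = 22 \left(-13\right) + \left(2 \left(-1 + 2 \cdot 1^{2}\right) + 4\right) = -286 + \left(2 \left(-1 + 2 \cdot 1\right) + 4\right) = -286 + \left(2 \left(-1 + 2\right) + 4\right) = -286 + \left(2 \cdot 1 + 4\right) = -286 + \left(2 + 4\right) = -286 + 6 = -280$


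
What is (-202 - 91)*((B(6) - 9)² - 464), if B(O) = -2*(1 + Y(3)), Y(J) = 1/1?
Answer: 86435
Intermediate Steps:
Y(J) = 1
B(O) = -4 (B(O) = -2*(1 + 1) = -2*2 = -4)
(-202 - 91)*((B(6) - 9)² - 464) = (-202 - 91)*((-4 - 9)² - 464) = -293*((-13)² - 464) = -293*(169 - 464) = -293*(-295) = 86435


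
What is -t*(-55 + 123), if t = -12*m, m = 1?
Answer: 816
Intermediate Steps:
t = -12 (t = -12*1 = -12)
-t*(-55 + 123) = -(-12)*(-55 + 123) = -(-12)*68 = -1*(-816) = 816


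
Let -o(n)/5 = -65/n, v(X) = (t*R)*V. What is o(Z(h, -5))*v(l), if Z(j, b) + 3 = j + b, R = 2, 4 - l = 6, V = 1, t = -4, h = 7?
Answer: 2600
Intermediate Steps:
l = -2 (l = 4 - 1*6 = 4 - 6 = -2)
Z(j, b) = -3 + b + j (Z(j, b) = -3 + (j + b) = -3 + (b + j) = -3 + b + j)
v(X) = -8 (v(X) = -4*2*1 = -8*1 = -8)
o(n) = 325/n (o(n) = -(-325)/n = 325/n)
o(Z(h, -5))*v(l) = (325/(-3 - 5 + 7))*(-8) = (325/(-1))*(-8) = (325*(-1))*(-8) = -325*(-8) = 2600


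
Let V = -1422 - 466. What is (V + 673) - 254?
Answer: -1469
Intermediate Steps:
V = -1888
(V + 673) - 254 = (-1888 + 673) - 254 = -1215 - 254 = -1469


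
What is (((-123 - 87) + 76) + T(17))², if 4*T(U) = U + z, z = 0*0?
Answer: 269361/16 ≈ 16835.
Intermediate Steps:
z = 0
T(U) = U/4 (T(U) = (U + 0)/4 = U/4)
(((-123 - 87) + 76) + T(17))² = (((-123 - 87) + 76) + (¼)*17)² = ((-210 + 76) + 17/4)² = (-134 + 17/4)² = (-519/4)² = 269361/16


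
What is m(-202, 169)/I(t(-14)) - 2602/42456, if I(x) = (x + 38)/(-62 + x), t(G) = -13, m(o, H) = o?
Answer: 12862867/21228 ≈ 605.94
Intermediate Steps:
I(x) = (38 + x)/(-62 + x)
m(-202, 169)/I(t(-14)) - 2602/42456 = -202*(-62 - 13)/(38 - 13) - 2602/42456 = -202/(25/(-75)) - 2602*1/42456 = -202/((-1/75*25)) - 1301/21228 = -202/(-1/3) - 1301/21228 = -202*(-3) - 1301/21228 = 606 - 1301/21228 = 12862867/21228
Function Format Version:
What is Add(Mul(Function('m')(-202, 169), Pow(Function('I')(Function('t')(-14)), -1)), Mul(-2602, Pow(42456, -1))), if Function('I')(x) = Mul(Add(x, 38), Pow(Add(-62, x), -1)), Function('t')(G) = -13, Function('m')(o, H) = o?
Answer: Rational(12862867, 21228) ≈ 605.94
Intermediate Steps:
Function('I')(x) = Mul(Pow(Add(-62, x), -1), Add(38, x)) (Function('I')(x) = Mul(Add(38, x), Pow(Add(-62, x), -1)) = Mul(Pow(Add(-62, x), -1), Add(38, x)))
Add(Mul(Function('m')(-202, 169), Pow(Function('I')(Function('t')(-14)), -1)), Mul(-2602, Pow(42456, -1))) = Add(Mul(-202, Pow(Mul(Pow(Add(-62, -13), -1), Add(38, -13)), -1)), Mul(-2602, Pow(42456, -1))) = Add(Mul(-202, Pow(Mul(Pow(-75, -1), 25), -1)), Mul(-2602, Rational(1, 42456))) = Add(Mul(-202, Pow(Mul(Rational(-1, 75), 25), -1)), Rational(-1301, 21228)) = Add(Mul(-202, Pow(Rational(-1, 3), -1)), Rational(-1301, 21228)) = Add(Mul(-202, -3), Rational(-1301, 21228)) = Add(606, Rational(-1301, 21228)) = Rational(12862867, 21228)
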